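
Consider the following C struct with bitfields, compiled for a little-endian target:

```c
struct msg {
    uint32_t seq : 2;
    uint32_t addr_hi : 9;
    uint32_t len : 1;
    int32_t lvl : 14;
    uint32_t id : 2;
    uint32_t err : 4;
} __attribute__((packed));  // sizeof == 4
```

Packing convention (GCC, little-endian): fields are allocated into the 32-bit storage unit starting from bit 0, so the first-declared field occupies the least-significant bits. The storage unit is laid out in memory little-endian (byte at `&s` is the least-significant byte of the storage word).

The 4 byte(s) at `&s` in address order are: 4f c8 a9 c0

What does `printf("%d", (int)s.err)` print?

12

[0]=0x4f [1]=0xc8 [2]=0xa9 [3]=0xc0 (little-endian) → word 0xc0a9c84f
seq:2 @ bit 0 → (0xc0a9c84f>>0)&0x3 = 0x3
addr_hi:9 @ bit 2 → (0xc0a9c84f>>2)&0x1ff = 0x13
len:1 @ bit 11 → (0xc0a9c84f>>11)&0x1 = 0x1
lvl:14 @ bit 12 → (0xc0a9c84f>>12)&0x3fff = 0xa9c
id:2 @ bit 26 → (0xc0a9c84f>>26)&0x3 = 0x0
err:4 @ bit 28 → (0xc0a9c84f>>28)&0xf = 0xc  ←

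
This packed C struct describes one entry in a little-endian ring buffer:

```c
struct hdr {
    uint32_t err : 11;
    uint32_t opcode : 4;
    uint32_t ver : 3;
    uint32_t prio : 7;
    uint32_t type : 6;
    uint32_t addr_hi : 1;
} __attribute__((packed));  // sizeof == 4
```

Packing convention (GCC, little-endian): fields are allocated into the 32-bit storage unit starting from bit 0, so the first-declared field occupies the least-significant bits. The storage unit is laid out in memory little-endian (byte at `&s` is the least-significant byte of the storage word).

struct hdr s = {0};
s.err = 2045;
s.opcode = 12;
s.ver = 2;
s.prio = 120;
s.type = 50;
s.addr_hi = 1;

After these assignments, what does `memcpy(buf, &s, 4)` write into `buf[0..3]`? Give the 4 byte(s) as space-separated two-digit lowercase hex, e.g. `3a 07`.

[0+:11] err=2045 & 0x7ff = 0x7fd; word=0x000007fd
[11+:4] opcode=12 & 0xf = 0xc; word=0x000067fd
[15+:3] ver=2 & 0x7 = 0x2; word=0x000167fd
[18+:7] prio=120 & 0x7f = 0x78; word=0x01e167fd
[25+:6] type=50 & 0x3f = 0x32; word=0x65e167fd
[31+:1] addr_hi=1 & 0x1 = 0x1; word=0xe5e167fd
word = 0xe5e167fd → little-endian bytes:
  [0]=0xfd  [1]=0x67  [2]=0xe1  [3]=0xe5

fd 67 e1 e5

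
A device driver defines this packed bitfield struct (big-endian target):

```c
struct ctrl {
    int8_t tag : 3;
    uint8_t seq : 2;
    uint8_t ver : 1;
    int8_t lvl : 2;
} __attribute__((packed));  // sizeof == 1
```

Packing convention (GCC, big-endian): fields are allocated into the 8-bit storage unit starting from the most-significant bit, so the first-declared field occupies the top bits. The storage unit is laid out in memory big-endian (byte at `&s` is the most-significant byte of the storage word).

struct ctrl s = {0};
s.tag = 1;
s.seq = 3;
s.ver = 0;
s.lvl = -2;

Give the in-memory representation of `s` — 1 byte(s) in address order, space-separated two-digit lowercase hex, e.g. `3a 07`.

tag:3 = 1 → 0x1 << 5 → word 0x20
seq:2 = 3 → 0x3 << 3 → word 0x38
ver:1 = 0 → 0x0 << 2 → word 0x38
lvl:2 = -2 → 0x2 << 0 → word 0x3a
word = 0x3a → big-endian bytes:
  [0]=0x3a

3a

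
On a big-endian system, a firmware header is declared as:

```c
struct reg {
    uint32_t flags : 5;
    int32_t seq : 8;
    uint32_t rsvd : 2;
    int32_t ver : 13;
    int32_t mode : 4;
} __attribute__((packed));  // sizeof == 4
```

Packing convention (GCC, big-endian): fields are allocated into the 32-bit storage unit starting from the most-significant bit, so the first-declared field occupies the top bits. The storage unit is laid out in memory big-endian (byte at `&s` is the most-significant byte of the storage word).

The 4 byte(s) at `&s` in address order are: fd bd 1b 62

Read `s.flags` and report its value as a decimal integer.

[0]=0xfd [1]=0xbd [2]=0x1b [3]=0x62 (big-endian) → word 0xfdbd1b62
flags:5 @ bit 27 → (0xfdbd1b62>>27)&0x1f = 0x1f  ←
seq:8 @ bit 19 → (0xfdbd1b62>>19)&0xff = 0xb7
rsvd:2 @ bit 17 → (0xfdbd1b62>>17)&0x3 = 0x2
ver:13 @ bit 4 → (0xfdbd1b62>>4)&0x1fff = 0x11b6
mode:4 @ bit 0 → (0xfdbd1b62>>0)&0xf = 0x2

31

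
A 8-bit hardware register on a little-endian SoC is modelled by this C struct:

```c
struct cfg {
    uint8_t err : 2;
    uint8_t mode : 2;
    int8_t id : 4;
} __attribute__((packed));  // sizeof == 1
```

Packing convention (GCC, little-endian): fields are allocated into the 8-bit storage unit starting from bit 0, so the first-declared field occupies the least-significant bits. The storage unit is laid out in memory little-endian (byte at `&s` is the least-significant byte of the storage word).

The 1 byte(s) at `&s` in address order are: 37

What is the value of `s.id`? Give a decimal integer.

[0]=0x37 (little-endian) → word 0x37
err [0+:2] = (word>>0) & 0x3 = 3
mode [2+:2] = (word>>2) & 0x3 = 1
id [4+:4] = (word>>4) & 0xf = 3  ←
id signed 4b, MSB=0: value = 3

3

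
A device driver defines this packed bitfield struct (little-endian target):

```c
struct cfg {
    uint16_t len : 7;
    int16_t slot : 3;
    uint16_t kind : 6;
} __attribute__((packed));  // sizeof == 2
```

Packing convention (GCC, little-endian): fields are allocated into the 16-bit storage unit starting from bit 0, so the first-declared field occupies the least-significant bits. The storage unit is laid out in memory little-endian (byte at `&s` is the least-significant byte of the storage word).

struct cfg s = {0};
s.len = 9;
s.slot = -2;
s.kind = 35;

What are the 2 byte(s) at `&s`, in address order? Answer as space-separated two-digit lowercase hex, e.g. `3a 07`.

len:7 = 9 → 0x9 << 0 → word 0x0009
slot:3 = -2 → 0x6 << 7 → word 0x0309
kind:6 = 35 → 0x23 << 10 → word 0x8f09
word = 0x8f09 → little-endian bytes:
  [0]=0x09  [1]=0x8f

09 8f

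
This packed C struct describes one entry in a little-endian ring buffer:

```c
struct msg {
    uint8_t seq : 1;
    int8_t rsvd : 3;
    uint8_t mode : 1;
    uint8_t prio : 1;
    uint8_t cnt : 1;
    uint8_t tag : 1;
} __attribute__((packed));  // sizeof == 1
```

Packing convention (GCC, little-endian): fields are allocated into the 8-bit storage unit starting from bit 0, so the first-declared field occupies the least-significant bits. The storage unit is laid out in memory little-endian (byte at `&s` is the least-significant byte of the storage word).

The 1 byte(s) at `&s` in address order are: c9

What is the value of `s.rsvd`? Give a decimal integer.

-4

[0]=0xc9 (little-endian) → word 0xc9
seq:1 @ bit 0 → (0xc9>>0)&0x1 = 0x1
rsvd:3 @ bit 1 → (0xc9>>1)&0x7 = 0x4  ←
mode:1 @ bit 4 → (0xc9>>4)&0x1 = 0x0
prio:1 @ bit 5 → (0xc9>>5)&0x1 = 0x0
cnt:1 @ bit 6 → (0xc9>>6)&0x1 = 0x1
tag:1 @ bit 7 → (0xc9>>7)&0x1 = 0x1
rsvd signed 3b, MSB=1: 4 - 8 = -4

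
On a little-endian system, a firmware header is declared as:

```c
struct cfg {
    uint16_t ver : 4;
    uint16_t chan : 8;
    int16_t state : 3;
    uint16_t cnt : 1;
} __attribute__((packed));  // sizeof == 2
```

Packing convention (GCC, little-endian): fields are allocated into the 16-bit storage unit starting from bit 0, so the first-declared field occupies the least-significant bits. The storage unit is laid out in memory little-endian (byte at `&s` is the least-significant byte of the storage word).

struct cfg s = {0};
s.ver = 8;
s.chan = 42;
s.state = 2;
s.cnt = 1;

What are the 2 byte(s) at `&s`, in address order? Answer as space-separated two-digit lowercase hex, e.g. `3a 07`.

ver (4b) val=8 bits=0x8 at bit 0: 0x0008
chan (8b) val=42 bits=0x2a at bit 4: 0x02a8
state (3b) val=2 bits=0x2 at bit 12: 0x22a8
cnt (1b) val=1 bits=0x1 at bit 15: 0xa2a8
word = 0xa2a8 → little-endian bytes:
  [0]=0xa8  [1]=0xa2

a8 a2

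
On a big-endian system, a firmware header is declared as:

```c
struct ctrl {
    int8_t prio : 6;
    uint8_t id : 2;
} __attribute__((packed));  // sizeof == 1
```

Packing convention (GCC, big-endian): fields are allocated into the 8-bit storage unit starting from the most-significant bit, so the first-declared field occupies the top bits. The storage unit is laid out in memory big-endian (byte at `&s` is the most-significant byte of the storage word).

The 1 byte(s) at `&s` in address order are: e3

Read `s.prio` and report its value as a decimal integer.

[0]=0xe3 (big-endian) → word 0xe3
prio [2+:6] = (word>>2) & 0x3f = 56  ←
id [0+:2] = (word>>0) & 0x3 = 3
prio signed 6b, MSB=1: 56 - 64 = -8

-8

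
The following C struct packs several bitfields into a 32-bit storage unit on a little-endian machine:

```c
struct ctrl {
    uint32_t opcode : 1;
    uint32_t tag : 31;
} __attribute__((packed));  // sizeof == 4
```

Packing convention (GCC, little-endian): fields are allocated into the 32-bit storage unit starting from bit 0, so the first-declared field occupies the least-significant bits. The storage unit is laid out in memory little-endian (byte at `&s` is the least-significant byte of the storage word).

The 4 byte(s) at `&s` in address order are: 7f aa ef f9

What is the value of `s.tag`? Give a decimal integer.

2096616767

[0]=0x7f [1]=0xaa [2]=0xef [3]=0xf9 (little-endian) → word 0xf9efaa7f
opcode [0+:1] = (word>>0) & 0x1 = 1
tag [1+:31] = (word>>1) & 0x7fffffff = 2096616767  ←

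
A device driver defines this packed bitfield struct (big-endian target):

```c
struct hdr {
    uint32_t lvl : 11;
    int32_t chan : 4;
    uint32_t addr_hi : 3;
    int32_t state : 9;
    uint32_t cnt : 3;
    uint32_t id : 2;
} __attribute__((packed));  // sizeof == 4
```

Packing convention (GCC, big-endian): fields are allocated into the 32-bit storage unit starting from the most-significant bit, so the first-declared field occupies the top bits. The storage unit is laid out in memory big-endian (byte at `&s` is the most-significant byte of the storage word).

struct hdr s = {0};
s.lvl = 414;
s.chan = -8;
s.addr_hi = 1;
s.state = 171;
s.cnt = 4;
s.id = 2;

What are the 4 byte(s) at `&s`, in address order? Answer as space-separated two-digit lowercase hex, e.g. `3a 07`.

33 d0 55 72

lvl:11 = 414 → 0x19e << 21 → word 0x33c00000
chan:4 = -8 → 0x8 << 17 → word 0x33d00000
addr_hi:3 = 1 → 0x1 << 14 → word 0x33d04000
state:9 = 171 → 0xab << 5 → word 0x33d05560
cnt:3 = 4 → 0x4 << 2 → word 0x33d05570
id:2 = 2 → 0x2 << 0 → word 0x33d05572
word = 0x33d05572 → big-endian bytes:
  [0]=0x33  [1]=0xd0  [2]=0x55  [3]=0x72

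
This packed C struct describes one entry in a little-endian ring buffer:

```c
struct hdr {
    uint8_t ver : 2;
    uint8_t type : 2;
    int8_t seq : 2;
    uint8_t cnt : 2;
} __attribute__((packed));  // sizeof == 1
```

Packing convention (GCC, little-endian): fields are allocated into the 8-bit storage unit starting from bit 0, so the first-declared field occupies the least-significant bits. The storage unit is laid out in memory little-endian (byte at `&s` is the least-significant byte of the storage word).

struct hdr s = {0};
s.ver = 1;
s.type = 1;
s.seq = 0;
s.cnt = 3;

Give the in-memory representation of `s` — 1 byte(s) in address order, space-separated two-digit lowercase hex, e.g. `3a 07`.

c5

ver:2 = 1 → 0x1 << 0 → word 0x01
type:2 = 1 → 0x1 << 2 → word 0x05
seq:2 = 0 → 0x0 << 4 → word 0x05
cnt:2 = 3 → 0x3 << 6 → word 0xc5
word = 0xc5 → little-endian bytes:
  [0]=0xc5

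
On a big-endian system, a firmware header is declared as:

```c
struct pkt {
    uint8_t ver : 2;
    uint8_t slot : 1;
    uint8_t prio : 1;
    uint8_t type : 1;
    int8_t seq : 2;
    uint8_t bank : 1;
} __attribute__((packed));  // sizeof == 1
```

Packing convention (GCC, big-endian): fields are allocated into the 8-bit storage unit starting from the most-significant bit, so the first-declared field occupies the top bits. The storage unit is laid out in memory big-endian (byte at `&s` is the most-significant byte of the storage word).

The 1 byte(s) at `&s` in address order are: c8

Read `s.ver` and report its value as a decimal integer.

3

[0]=0xc8 (big-endian) → word 0xc8
ver:2 @ bit 6 → (0xc8>>6)&0x3 = 0x3  ←
slot:1 @ bit 5 → (0xc8>>5)&0x1 = 0x0
prio:1 @ bit 4 → (0xc8>>4)&0x1 = 0x0
type:1 @ bit 3 → (0xc8>>3)&0x1 = 0x1
seq:2 @ bit 1 → (0xc8>>1)&0x3 = 0x0
bank:1 @ bit 0 → (0xc8>>0)&0x1 = 0x0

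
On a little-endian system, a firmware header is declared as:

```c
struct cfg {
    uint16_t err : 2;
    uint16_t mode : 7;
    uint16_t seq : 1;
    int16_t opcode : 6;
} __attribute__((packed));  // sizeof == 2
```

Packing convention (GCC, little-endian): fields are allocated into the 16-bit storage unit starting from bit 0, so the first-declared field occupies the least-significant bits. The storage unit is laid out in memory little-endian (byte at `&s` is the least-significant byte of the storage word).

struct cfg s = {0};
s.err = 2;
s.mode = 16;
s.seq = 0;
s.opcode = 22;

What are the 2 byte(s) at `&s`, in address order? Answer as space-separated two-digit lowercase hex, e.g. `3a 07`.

42 58

err (2b) val=2 bits=0x2 at bit 0: 0x0002
mode (7b) val=16 bits=0x10 at bit 2: 0x0042
seq (1b) val=0 bits=0x0 at bit 9: 0x0042
opcode (6b) val=22 bits=0x16 at bit 10: 0x5842
word = 0x5842 → little-endian bytes:
  [0]=0x42  [1]=0x58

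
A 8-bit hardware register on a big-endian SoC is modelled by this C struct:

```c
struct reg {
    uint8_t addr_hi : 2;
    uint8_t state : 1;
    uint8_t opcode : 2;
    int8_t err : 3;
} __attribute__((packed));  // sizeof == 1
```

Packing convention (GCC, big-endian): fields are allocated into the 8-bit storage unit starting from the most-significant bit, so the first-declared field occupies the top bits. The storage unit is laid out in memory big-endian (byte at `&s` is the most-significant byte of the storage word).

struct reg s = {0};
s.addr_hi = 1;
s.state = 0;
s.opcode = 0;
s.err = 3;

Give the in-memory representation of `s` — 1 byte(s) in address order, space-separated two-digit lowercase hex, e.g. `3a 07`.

43

addr_hi (2b) val=1 bits=0x1 at bit 6: 0x40
state (1b) val=0 bits=0x0 at bit 5: 0x40
opcode (2b) val=0 bits=0x0 at bit 3: 0x40
err (3b) val=3 bits=0x3 at bit 0: 0x43
word = 0x43 → big-endian bytes:
  [0]=0x43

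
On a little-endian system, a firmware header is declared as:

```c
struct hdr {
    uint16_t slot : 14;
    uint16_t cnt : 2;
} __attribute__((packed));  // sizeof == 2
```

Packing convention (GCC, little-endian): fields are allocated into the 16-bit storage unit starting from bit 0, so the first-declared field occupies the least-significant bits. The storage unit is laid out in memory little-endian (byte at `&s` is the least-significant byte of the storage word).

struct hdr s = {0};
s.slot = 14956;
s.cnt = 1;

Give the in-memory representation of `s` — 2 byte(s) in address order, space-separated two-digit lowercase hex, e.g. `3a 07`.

6c 7a

[0+:14] slot=14956 & 0x3fff = 0x3a6c; word=0x3a6c
[14+:2] cnt=1 & 0x3 = 0x1; word=0x7a6c
word = 0x7a6c → little-endian bytes:
  [0]=0x6c  [1]=0x7a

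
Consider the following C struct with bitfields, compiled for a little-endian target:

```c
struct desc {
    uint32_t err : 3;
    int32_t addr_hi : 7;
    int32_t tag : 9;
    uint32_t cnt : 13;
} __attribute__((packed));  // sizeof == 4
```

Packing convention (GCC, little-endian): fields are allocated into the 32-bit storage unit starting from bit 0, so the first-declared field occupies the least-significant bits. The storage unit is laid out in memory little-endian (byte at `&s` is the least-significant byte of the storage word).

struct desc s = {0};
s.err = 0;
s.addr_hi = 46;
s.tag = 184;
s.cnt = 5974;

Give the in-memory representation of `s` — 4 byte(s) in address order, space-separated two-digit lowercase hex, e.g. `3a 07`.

err:3 = 0 → 0x0 << 0 → word 0x00000000
addr_hi:7 = 46 → 0x2e << 3 → word 0x00000170
tag:9 = 184 → 0xb8 << 10 → word 0x0002e170
cnt:13 = 5974 → 0x1756 << 19 → word 0xbab2e170
word = 0xbab2e170 → little-endian bytes:
  [0]=0x70  [1]=0xe1  [2]=0xb2  [3]=0xba

70 e1 b2 ba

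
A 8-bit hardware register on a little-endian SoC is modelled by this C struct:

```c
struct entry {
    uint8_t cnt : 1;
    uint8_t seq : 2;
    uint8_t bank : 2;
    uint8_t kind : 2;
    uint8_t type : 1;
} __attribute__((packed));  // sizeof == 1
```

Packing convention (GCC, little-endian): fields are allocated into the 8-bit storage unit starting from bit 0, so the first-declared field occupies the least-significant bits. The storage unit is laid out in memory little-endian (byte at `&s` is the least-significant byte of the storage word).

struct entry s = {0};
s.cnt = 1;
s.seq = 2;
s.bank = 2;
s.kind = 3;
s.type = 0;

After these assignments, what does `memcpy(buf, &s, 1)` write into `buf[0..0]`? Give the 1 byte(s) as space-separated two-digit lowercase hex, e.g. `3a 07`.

[0+:1] cnt=1 & 0x1 = 0x1; word=0x01
[1+:2] seq=2 & 0x3 = 0x2; word=0x05
[3+:2] bank=2 & 0x3 = 0x2; word=0x15
[5+:2] kind=3 & 0x3 = 0x3; word=0x75
[7+:1] type=0 & 0x1 = 0x0; word=0x75
word = 0x75 → little-endian bytes:
  [0]=0x75

75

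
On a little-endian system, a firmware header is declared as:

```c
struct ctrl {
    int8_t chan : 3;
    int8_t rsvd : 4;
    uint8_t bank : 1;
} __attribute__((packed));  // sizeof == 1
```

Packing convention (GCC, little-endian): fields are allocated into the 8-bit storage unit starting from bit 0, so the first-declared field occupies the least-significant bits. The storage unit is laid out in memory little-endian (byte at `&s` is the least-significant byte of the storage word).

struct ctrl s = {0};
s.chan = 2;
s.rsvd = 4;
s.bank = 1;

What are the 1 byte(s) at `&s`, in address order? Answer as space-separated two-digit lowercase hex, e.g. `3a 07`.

a2

chan:3 = 2 → 0x2 << 0 → word 0x02
rsvd:4 = 4 → 0x4 << 3 → word 0x22
bank:1 = 1 → 0x1 << 7 → word 0xa2
word = 0xa2 → little-endian bytes:
  [0]=0xa2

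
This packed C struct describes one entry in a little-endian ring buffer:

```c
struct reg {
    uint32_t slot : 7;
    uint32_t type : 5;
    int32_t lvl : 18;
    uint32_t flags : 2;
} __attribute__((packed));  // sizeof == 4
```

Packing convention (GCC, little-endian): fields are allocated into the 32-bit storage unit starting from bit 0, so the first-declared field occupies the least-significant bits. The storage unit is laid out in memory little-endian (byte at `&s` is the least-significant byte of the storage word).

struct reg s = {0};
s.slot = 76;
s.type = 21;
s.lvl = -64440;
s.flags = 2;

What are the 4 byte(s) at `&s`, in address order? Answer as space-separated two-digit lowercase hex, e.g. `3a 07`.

slot (7b) val=76 bits=0x4c at bit 0: 0x0000004c
type (5b) val=21 bits=0x15 at bit 7: 0x00000acc
lvl (18b) val=-64440 bits=0x30448 at bit 12: 0x30448acc
flags (2b) val=2 bits=0x2 at bit 30: 0xb0448acc
word = 0xb0448acc → little-endian bytes:
  [0]=0xcc  [1]=0x8a  [2]=0x44  [3]=0xb0

cc 8a 44 b0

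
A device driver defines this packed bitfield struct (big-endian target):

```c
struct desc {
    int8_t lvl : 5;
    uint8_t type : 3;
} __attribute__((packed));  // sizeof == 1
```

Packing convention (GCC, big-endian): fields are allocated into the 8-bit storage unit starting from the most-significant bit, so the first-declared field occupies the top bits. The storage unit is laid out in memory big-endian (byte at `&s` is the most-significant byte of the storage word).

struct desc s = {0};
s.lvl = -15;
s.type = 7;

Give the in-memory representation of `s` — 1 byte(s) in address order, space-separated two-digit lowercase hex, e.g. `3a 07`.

8f

lvl:5 = -15 → 0x11 << 3 → word 0x88
type:3 = 7 → 0x7 << 0 → word 0x8f
word = 0x8f → big-endian bytes:
  [0]=0x8f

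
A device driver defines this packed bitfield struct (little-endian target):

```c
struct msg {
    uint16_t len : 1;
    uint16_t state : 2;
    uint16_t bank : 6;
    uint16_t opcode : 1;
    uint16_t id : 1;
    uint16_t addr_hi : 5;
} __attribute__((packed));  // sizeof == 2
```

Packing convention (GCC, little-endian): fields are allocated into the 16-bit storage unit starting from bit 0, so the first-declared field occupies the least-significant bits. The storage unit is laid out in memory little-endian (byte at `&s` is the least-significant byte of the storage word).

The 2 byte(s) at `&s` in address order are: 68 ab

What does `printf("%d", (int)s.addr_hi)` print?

21

[0]=0x68 [1]=0xab (little-endian) → word 0xab68
len [0+:1] = (word>>0) & 0x1 = 0
state [1+:2] = (word>>1) & 0x3 = 0
bank [3+:6] = (word>>3) & 0x3f = 45
opcode [9+:1] = (word>>9) & 0x1 = 1
id [10+:1] = (word>>10) & 0x1 = 0
addr_hi [11+:5] = (word>>11) & 0x1f = 21  ←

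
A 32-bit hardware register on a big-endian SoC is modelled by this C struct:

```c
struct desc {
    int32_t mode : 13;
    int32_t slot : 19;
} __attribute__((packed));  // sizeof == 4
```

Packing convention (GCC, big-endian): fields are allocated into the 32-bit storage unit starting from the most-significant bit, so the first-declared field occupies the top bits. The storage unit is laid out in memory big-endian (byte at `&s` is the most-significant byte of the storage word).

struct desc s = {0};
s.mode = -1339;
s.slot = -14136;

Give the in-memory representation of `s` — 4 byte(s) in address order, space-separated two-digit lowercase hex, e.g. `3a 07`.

d6 2f c8 c8

[19+:13] mode=-1339 & 0x1fff = 0x1ac5; word=0xd6280000
[0+:19] slot=-14136 & 0x7ffff = 0x7c8c8; word=0xd62fc8c8
word = 0xd62fc8c8 → big-endian bytes:
  [0]=0xd6  [1]=0x2f  [2]=0xc8  [3]=0xc8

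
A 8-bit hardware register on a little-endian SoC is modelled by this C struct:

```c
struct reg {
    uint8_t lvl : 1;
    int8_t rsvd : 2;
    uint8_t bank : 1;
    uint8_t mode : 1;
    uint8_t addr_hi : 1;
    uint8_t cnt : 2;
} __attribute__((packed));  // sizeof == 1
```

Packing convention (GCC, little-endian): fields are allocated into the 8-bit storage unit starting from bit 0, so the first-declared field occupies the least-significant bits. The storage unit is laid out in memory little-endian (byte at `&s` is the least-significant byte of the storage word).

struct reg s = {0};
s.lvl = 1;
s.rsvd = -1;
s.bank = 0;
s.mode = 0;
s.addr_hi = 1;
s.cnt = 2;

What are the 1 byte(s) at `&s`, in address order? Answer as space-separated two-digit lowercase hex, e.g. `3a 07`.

lvl:1 = 1 → 0x1 << 0 → word 0x01
rsvd:2 = -1 → 0x3 << 1 → word 0x07
bank:1 = 0 → 0x0 << 3 → word 0x07
mode:1 = 0 → 0x0 << 4 → word 0x07
addr_hi:1 = 1 → 0x1 << 5 → word 0x27
cnt:2 = 2 → 0x2 << 6 → word 0xa7
word = 0xa7 → little-endian bytes:
  [0]=0xa7

a7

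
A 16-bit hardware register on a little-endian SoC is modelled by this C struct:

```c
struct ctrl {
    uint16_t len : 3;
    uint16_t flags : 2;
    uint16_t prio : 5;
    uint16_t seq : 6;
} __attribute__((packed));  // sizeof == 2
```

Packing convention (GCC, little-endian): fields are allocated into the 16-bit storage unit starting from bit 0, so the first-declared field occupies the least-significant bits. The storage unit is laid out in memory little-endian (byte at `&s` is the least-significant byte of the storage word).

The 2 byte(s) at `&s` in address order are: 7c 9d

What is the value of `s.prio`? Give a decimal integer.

11

[0]=0x7c [1]=0x9d (little-endian) → word 0x9d7c
len [0+:3] = (word>>0) & 0x7 = 4
flags [3+:2] = (word>>3) & 0x3 = 3
prio [5+:5] = (word>>5) & 0x1f = 11  ←
seq [10+:6] = (word>>10) & 0x3f = 39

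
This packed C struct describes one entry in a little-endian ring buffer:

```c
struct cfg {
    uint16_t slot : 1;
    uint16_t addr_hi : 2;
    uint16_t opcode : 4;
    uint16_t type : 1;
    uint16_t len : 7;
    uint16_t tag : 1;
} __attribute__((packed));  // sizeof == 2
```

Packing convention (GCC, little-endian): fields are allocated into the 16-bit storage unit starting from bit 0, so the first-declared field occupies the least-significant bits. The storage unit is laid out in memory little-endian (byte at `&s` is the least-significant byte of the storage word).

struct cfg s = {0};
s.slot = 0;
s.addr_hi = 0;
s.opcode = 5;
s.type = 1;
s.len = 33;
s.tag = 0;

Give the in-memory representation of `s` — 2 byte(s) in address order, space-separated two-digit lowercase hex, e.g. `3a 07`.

[0+:1] slot=0 & 0x1 = 0x0; word=0x0000
[1+:2] addr_hi=0 & 0x3 = 0x0; word=0x0000
[3+:4] opcode=5 & 0xf = 0x5; word=0x0028
[7+:1] type=1 & 0x1 = 0x1; word=0x00a8
[8+:7] len=33 & 0x7f = 0x21; word=0x21a8
[15+:1] tag=0 & 0x1 = 0x0; word=0x21a8
word = 0x21a8 → little-endian bytes:
  [0]=0xa8  [1]=0x21

a8 21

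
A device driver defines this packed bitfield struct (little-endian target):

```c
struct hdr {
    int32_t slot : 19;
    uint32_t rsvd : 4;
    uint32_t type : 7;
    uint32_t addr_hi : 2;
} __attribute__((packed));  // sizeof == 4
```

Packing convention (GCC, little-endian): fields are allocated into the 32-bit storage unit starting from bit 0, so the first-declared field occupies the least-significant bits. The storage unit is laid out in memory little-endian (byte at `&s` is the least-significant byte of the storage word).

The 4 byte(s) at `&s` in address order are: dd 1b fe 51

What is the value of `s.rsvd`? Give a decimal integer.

15

[0]=0xdd [1]=0x1b [2]=0xfe [3]=0x51 (little-endian) → word 0x51fe1bdd
slot [0+:19] = (word>>0) & 0x7ffff = 400349
rsvd [19+:4] = (word>>19) & 0xf = 15  ←
type [23+:7] = (word>>23) & 0x7f = 35
addr_hi [30+:2] = (word>>30) & 0x3 = 1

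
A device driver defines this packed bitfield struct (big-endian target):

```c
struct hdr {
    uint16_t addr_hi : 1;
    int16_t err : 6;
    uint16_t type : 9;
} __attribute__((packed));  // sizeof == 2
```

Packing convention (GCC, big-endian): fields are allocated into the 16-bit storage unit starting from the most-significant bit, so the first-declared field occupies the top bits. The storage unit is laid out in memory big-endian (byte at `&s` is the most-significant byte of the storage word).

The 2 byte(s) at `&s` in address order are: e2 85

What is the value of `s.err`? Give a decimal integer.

-15

[0]=0xe2 [1]=0x85 (big-endian) → word 0xe285
addr_hi [15+:1] = (word>>15) & 0x1 = 1
err [9+:6] = (word>>9) & 0x3f = 49  ←
type [0+:9] = (word>>0) & 0x1ff = 133
err signed 6b, MSB=1: 49 - 64 = -15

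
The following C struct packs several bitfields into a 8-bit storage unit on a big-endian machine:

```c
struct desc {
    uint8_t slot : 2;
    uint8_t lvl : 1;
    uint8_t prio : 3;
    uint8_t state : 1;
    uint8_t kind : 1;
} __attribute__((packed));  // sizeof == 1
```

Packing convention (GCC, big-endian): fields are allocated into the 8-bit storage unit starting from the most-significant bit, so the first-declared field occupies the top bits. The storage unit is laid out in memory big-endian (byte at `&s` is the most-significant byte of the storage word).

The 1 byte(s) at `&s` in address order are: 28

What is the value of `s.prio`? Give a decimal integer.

[0]=0x28 (big-endian) → word 0x28
slot [6+:2] = (word>>6) & 0x3 = 0
lvl [5+:1] = (word>>5) & 0x1 = 1
prio [2+:3] = (word>>2) & 0x7 = 2  ←
state [1+:1] = (word>>1) & 0x1 = 0
kind [0+:1] = (word>>0) & 0x1 = 0

2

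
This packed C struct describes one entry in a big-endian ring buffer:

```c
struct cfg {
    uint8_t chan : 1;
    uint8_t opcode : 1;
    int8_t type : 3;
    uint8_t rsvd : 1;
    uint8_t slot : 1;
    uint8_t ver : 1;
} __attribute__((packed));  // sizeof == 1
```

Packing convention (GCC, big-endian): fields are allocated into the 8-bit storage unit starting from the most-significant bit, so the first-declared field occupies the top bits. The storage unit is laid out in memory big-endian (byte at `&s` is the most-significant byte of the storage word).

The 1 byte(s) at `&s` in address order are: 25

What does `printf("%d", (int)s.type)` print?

-4

[0]=0x25 (big-endian) → word 0x25
chan:1 @ bit 7 → (0x25>>7)&0x1 = 0x0
opcode:1 @ bit 6 → (0x25>>6)&0x1 = 0x0
type:3 @ bit 3 → (0x25>>3)&0x7 = 0x4  ←
rsvd:1 @ bit 2 → (0x25>>2)&0x1 = 0x1
slot:1 @ bit 1 → (0x25>>1)&0x1 = 0x0
ver:1 @ bit 0 → (0x25>>0)&0x1 = 0x1
type signed 3b, MSB=1: 4 - 8 = -4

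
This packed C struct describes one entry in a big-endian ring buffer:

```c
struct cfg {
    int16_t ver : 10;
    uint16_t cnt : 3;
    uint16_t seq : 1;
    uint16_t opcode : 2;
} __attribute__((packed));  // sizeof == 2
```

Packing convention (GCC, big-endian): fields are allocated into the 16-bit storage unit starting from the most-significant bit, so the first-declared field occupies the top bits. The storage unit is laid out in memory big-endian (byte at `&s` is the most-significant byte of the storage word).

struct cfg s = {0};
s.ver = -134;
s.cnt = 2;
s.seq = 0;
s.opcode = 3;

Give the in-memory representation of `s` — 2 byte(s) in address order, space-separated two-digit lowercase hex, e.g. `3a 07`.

ver:10 = -134 → 0x37a << 6 → word 0xde80
cnt:3 = 2 → 0x2 << 3 → word 0xde90
seq:1 = 0 → 0x0 << 2 → word 0xde90
opcode:2 = 3 → 0x3 << 0 → word 0xde93
word = 0xde93 → big-endian bytes:
  [0]=0xde  [1]=0x93

de 93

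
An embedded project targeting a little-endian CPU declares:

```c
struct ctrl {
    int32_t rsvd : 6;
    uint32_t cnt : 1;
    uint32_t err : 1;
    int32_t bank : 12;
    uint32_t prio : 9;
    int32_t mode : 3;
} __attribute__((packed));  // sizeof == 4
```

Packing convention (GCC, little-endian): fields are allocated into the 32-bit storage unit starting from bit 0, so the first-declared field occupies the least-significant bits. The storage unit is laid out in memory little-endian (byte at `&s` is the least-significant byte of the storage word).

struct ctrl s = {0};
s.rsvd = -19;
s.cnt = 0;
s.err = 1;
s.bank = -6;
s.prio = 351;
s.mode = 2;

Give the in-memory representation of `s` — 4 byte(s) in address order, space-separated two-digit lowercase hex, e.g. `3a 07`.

[0+:6] rsvd=-19 & 0x3f = 0x2d; word=0x0000002d
[6+:1] cnt=0 & 0x1 = 0x0; word=0x0000002d
[7+:1] err=1 & 0x1 = 0x1; word=0x000000ad
[8+:12] bank=-6 & 0xfff = 0xffa; word=0x000ffaad
[20+:9] prio=351 & 0x1ff = 0x15f; word=0x15fffaad
[29+:3] mode=2 & 0x7 = 0x2; word=0x55fffaad
word = 0x55fffaad → little-endian bytes:
  [0]=0xad  [1]=0xfa  [2]=0xff  [3]=0x55

ad fa ff 55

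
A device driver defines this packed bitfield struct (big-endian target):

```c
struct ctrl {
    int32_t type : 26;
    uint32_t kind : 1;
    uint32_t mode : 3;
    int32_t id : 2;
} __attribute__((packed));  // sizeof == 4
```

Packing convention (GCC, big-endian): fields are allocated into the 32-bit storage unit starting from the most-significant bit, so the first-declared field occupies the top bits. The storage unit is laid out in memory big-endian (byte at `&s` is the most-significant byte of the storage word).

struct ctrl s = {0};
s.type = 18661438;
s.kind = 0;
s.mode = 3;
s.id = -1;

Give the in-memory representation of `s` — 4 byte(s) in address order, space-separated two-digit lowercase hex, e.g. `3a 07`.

47 30 0f 8f

type:26 = 18661438 → 0x11cc03e << 6 → word 0x47300f80
kind:1 = 0 → 0x0 << 5 → word 0x47300f80
mode:3 = 3 → 0x3 << 2 → word 0x47300f8c
id:2 = -1 → 0x3 << 0 → word 0x47300f8f
word = 0x47300f8f → big-endian bytes:
  [0]=0x47  [1]=0x30  [2]=0x0f  [3]=0x8f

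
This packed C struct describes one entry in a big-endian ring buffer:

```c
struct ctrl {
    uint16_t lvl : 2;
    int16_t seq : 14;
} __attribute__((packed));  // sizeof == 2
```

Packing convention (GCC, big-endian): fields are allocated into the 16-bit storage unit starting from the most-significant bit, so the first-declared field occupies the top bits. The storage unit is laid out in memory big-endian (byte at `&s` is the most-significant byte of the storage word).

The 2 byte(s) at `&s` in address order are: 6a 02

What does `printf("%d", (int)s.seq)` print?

[0]=0x6a [1]=0x02 (big-endian) → word 0x6a02
lvl [14+:2] = (word>>14) & 0x3 = 1
seq [0+:14] = (word>>0) & 0x3fff = 10754  ←
seq signed 14b, MSB=1: 10754 - 16384 = -5630

-5630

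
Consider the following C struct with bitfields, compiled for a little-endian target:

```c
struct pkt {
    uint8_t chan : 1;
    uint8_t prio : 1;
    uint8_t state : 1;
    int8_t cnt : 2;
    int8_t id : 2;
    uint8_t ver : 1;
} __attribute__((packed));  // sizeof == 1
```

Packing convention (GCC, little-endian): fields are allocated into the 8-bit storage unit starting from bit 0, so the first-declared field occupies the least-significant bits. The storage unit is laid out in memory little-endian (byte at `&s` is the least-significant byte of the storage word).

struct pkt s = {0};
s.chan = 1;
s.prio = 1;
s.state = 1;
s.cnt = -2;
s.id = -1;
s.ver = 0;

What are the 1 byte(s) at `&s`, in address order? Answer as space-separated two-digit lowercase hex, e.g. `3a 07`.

77

[0+:1] chan=1 & 0x1 = 0x1; word=0x01
[1+:1] prio=1 & 0x1 = 0x1; word=0x03
[2+:1] state=1 & 0x1 = 0x1; word=0x07
[3+:2] cnt=-2 & 0x3 = 0x2; word=0x17
[5+:2] id=-1 & 0x3 = 0x3; word=0x77
[7+:1] ver=0 & 0x1 = 0x0; word=0x77
word = 0x77 → little-endian bytes:
  [0]=0x77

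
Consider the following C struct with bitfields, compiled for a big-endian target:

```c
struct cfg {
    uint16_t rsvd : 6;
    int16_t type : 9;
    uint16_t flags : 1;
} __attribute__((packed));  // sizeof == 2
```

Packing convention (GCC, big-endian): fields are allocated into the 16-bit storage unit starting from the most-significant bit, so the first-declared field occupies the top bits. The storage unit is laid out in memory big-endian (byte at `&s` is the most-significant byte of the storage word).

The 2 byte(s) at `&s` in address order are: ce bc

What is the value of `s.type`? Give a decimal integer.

[0]=0xce [1]=0xbc (big-endian) → word 0xcebc
rsvd:6 @ bit 10 → (0xcebc>>10)&0x3f = 0x33
type:9 @ bit 1 → (0xcebc>>1)&0x1ff = 0x15e  ←
flags:1 @ bit 0 → (0xcebc>>0)&0x1 = 0x0
type signed 9b, MSB=1: 350 - 512 = -162

-162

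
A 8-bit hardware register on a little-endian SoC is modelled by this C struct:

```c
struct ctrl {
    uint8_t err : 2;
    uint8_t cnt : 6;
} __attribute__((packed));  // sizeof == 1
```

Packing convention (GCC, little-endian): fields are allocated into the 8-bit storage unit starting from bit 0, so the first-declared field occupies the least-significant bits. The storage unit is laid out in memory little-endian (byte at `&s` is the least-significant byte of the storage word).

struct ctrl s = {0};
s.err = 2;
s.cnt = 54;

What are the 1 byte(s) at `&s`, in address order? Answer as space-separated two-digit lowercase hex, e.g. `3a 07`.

[0+:2] err=2 & 0x3 = 0x2; word=0x02
[2+:6] cnt=54 & 0x3f = 0x36; word=0xda
word = 0xda → little-endian bytes:
  [0]=0xda

da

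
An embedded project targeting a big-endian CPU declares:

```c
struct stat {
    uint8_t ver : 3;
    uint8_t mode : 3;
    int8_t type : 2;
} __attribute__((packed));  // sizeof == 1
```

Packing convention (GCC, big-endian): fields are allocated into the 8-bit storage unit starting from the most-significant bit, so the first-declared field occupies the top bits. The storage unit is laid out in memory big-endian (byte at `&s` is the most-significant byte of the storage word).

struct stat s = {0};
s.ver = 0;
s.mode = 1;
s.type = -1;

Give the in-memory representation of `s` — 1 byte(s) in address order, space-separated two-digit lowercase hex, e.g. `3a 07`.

ver:3 = 0 → 0x0 << 5 → word 0x00
mode:3 = 1 → 0x1 << 2 → word 0x04
type:2 = -1 → 0x3 << 0 → word 0x07
word = 0x07 → big-endian bytes:
  [0]=0x07

07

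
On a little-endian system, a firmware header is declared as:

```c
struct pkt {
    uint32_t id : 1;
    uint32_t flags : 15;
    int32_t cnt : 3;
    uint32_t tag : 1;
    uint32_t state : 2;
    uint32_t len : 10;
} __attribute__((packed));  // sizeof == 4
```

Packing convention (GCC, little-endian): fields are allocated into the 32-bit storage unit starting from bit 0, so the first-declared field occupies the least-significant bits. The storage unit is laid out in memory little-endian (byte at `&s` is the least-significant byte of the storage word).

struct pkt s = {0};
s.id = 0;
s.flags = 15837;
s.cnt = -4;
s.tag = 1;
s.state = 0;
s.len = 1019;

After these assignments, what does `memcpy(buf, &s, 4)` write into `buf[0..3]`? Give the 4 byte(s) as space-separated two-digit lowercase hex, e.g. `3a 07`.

id:1 = 0 → 0x0 << 0 → word 0x00000000
flags:15 = 15837 → 0x3ddd << 1 → word 0x00007bba
cnt:3 = -4 → 0x4 << 16 → word 0x00047bba
tag:1 = 1 → 0x1 << 19 → word 0x000c7bba
state:2 = 0 → 0x0 << 20 → word 0x000c7bba
len:10 = 1019 → 0x3fb << 22 → word 0xfecc7bba
word = 0xfecc7bba → little-endian bytes:
  [0]=0xba  [1]=0x7b  [2]=0xcc  [3]=0xfe

ba 7b cc fe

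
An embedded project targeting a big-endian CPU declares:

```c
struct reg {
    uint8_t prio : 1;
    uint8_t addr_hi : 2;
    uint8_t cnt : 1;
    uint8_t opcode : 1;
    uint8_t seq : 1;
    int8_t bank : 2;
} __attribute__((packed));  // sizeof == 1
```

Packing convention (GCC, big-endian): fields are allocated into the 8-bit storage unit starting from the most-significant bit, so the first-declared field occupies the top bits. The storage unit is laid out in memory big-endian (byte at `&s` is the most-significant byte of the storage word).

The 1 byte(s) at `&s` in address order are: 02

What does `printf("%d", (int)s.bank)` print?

[0]=0x02 (big-endian) → word 0x02
prio:1 @ bit 7 → (0x02>>7)&0x1 = 0x0
addr_hi:2 @ bit 5 → (0x02>>5)&0x3 = 0x0
cnt:1 @ bit 4 → (0x02>>4)&0x1 = 0x0
opcode:1 @ bit 3 → (0x02>>3)&0x1 = 0x0
seq:1 @ bit 2 → (0x02>>2)&0x1 = 0x0
bank:2 @ bit 0 → (0x02>>0)&0x3 = 0x2  ←
bank signed 2b, MSB=1: 2 - 4 = -2

-2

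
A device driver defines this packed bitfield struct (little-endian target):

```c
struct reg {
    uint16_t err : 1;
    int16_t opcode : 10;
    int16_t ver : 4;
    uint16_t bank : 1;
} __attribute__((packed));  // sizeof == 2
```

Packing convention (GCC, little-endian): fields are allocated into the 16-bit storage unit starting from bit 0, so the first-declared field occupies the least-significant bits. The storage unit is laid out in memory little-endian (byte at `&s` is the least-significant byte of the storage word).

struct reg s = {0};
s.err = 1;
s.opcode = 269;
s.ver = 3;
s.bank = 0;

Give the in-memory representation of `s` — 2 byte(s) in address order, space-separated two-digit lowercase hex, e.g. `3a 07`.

1b 1a

[0+:1] err=1 & 0x1 = 0x1; word=0x0001
[1+:10] opcode=269 & 0x3ff = 0x10d; word=0x021b
[11+:4] ver=3 & 0xf = 0x3; word=0x1a1b
[15+:1] bank=0 & 0x1 = 0x0; word=0x1a1b
word = 0x1a1b → little-endian bytes:
  [0]=0x1b  [1]=0x1a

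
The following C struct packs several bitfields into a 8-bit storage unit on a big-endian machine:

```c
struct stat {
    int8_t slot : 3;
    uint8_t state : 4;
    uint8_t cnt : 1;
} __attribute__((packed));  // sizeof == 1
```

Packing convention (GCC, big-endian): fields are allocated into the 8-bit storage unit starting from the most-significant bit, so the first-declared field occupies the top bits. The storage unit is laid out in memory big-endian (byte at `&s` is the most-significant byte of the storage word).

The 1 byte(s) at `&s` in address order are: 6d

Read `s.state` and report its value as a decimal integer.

[0]=0x6d (big-endian) → word 0x6d
slot [5+:3] = (word>>5) & 0x7 = 3
state [1+:4] = (word>>1) & 0xf = 6  ←
cnt [0+:1] = (word>>0) & 0x1 = 1

6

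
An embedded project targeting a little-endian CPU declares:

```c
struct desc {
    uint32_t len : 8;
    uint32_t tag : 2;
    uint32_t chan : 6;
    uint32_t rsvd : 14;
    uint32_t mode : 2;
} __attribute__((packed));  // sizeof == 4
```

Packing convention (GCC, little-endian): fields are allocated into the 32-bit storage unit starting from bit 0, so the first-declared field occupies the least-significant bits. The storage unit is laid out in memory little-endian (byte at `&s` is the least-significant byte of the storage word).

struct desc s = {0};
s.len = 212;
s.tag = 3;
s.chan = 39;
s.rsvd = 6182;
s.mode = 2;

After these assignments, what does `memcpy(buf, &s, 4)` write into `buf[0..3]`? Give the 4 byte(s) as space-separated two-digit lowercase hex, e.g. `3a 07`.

d4 9f 26 98

[0+:8] len=212 & 0xff = 0xd4; word=0x000000d4
[8+:2] tag=3 & 0x3 = 0x3; word=0x000003d4
[10+:6] chan=39 & 0x3f = 0x27; word=0x00009fd4
[16+:14] rsvd=6182 & 0x3fff = 0x1826; word=0x18269fd4
[30+:2] mode=2 & 0x3 = 0x2; word=0x98269fd4
word = 0x98269fd4 → little-endian bytes:
  [0]=0xd4  [1]=0x9f  [2]=0x26  [3]=0x98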